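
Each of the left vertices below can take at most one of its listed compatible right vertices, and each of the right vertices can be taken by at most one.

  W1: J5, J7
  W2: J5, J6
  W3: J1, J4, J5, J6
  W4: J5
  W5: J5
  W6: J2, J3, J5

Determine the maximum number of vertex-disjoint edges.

5

Unit-capacity flow: source→left, listed edges, right→sink; max matching = max flow.
Augmenting path W1→J5 (+1); matched 1.
Augmenting path W2→J6 (+1); matched 2.
Augmenting path W3→J1 (+1); matched 3.
Augmenting path W6→J2 (+1); matched 4.
Augmenting path W4→J5→W1→J7 (+1); matched 5.
No augmenting path remains; maximum matching = 5.
König certificate: {W1, W2, W3, W6, J5} is a vertex cover of size 5 (every listed pair touches it), so no matching can be larger.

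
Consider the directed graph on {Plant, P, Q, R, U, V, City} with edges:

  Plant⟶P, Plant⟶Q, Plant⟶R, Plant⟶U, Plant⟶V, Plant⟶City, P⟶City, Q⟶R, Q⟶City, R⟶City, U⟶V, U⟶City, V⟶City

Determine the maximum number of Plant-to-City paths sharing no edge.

6

Assign every edge capacity 1; by Menger, the answer equals the max flow.
Path Plant→City (+1); total 1.
Path Plant→P→City (+1); total 2.
Path Plant→Q→City (+1); total 3.
Path Plant→R→City (+1); total 4.
Path Plant→U→City (+1); total 5.
Path Plant→V→City (+1); total 6.
No residual Plant→City path; max flow = 6.
Certifying cut of size 6: {Plant→City, Plant→P, Plant→Q, Plant→R, Plant→U, Plant→V}.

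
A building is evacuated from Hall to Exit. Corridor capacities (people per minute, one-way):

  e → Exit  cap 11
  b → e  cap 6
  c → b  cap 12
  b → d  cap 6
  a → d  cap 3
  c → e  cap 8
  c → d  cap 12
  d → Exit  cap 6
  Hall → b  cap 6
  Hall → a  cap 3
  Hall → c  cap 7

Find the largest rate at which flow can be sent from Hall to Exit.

16

Augment Hall→a→d→Exit: bottleneck 3, flow now 3.
Augment Hall→b→d→Exit: bottleneck 3, flow now 6.
Augment Hall→b→e→Exit: bottleneck 3, flow now 9.
Augment Hall→c→e→Exit: bottleneck 7, flow now 16.
No augmenting path remains; maximum flow = 16.
In the residual graph, reachable from Hall: {Hall}.
Min-cut edges: Hall→a (3), Hall→b (6), Hall→c (7); capacity 3 + 6 + 7 = 16.
This cut is saturated, so no flow can exceed 16.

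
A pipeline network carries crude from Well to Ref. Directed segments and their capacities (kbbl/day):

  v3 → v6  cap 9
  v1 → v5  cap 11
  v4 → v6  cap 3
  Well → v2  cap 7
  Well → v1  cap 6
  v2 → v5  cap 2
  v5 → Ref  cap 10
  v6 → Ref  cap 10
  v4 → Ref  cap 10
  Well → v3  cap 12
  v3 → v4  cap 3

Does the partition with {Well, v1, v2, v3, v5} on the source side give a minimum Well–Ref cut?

No — its capacity is 22, but the minimum cut has capacity 20.

Given cut capacity: 3 + 9 + 10 = 22.
Augment Well→v1→v5→Ref: bottleneck 6, flow now 6.
Augment Well→v2→v5→Ref: bottleneck 2, flow now 8.
Augment Well→v3→v4→Ref: bottleneck 3, flow now 11.
Augment Well→v3→v6→Ref: bottleneck 9, flow now 20.
No augmenting path remains; maximum flow = 20.
In the residual graph, reachable from Well: {Well, v2}.
Min-cut edges: Well→v1 (6), Well→v3 (12), v2→v5 (2); capacity 6 + 12 + 2 = 20.
Cut capacity 22 exceeds the max flow 20, so it is not minimum.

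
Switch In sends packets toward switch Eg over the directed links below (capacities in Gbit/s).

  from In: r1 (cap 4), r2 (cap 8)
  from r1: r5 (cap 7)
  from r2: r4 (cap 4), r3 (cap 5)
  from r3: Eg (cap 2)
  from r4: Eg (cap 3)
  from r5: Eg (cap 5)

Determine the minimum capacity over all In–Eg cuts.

9

Augment In→r1→r5→Eg: bottleneck 4, flow now 4.
Augment In→r2→r3→Eg: bottleneck 2, flow now 6.
Augment In→r2→r4→Eg: bottleneck 3, flow now 9.
No augmenting path remains; maximum flow = 9.
By max-flow min-cut, the minimum cut capacity equals the max flow.
In the residual graph, reachable from In: {In, r2, r3, r4}.
Min-cut edges: In→r1 (4), r3→Eg (2), r4→Eg (3); capacity 4 + 2 + 3 = 9.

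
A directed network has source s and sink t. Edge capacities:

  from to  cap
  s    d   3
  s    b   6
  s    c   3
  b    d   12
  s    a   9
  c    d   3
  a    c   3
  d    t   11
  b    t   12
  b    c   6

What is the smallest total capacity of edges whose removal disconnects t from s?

Augment s→b→t: bottleneck 6, flow now 6.
Augment s→d→t: bottleneck 3, flow now 9.
Augment s→c→d→t: bottleneck 3, flow now 12.
No augmenting path remains; maximum flow = 12.
By max-flow min-cut, the minimum cut capacity equals the max flow.
In the residual graph, reachable from s: {s, a, c}.
Min-cut edges: s→b (6), s→d (3), c→d (3); capacity 6 + 3 + 3 = 12.

12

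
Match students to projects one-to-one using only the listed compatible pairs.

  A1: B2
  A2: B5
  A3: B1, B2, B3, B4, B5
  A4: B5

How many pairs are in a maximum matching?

Unit-capacity flow: source→left, listed edges, right→sink; max matching = max flow.
Augmenting path A1→B2 (+1); matched 1.
Augmenting path A2→B5 (+1); matched 2.
Augmenting path A3→B1 (+1); matched 3.
No augmenting path remains; maximum matching = 3.
König certificate: {A1, A3, B5} is a vertex cover of size 3 (every listed pair touches it), so no matching can be larger.

3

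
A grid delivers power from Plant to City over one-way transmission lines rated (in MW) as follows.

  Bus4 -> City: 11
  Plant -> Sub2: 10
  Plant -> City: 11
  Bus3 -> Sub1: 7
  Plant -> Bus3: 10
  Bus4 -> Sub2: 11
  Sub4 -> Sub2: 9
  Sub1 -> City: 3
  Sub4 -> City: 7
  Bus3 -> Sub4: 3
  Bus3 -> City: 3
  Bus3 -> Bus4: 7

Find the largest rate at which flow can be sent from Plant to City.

Augment Plant→City: bottleneck 11, flow now 11.
Augment Plant→Bus3→City: bottleneck 3, flow now 14.
Augment Plant→Bus3→Sub4→City: bottleneck 3, flow now 17.
Augment Plant→Bus3→Bus4→City: bottleneck 4, flow now 21.
No augmenting path remains; maximum flow = 21.
In the residual graph, reachable from Plant: {Plant, Sub2}.
Min-cut edges: Plant→Bus3 (10), Plant→City (11); capacity 10 + 11 = 21.
This cut is saturated, so no flow can exceed 21.

21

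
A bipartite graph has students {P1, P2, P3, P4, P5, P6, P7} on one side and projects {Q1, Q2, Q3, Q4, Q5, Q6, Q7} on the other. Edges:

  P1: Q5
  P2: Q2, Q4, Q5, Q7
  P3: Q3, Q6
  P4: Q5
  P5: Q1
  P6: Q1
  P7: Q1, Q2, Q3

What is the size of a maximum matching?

5

Unit-capacity flow: source→left, listed edges, right→sink; max matching = max flow.
Augmenting path P1→Q5 (+1); matched 1.
Augmenting path P2→Q2 (+1); matched 2.
Augmenting path P3→Q3 (+1); matched 3.
Augmenting path P5→Q1 (+1); matched 4.
Augmenting path P7→Q2→P2→Q4 (+1); matched 5.
No augmenting path remains; maximum matching = 5.
König certificate: {P2, P3, P7, Q1, Q5} is a vertex cover of size 5 (every listed pair touches it), so no matching can be larger.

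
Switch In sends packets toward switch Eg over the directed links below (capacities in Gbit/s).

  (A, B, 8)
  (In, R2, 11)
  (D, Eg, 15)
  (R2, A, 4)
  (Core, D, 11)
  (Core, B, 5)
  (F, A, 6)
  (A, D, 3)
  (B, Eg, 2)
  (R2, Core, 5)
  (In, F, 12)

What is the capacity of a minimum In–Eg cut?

10

Augment In→R2→A→B→Eg: bottleneck 2, flow now 2.
Augment In→R2→A→D→Eg: bottleneck 2, flow now 4.
Augment In→R2→Core→D→Eg: bottleneck 5, flow now 9.
Augment In→F→A→D→Eg: bottleneck 1, flow now 10.
No augmenting path remains; maximum flow = 10.
By max-flow min-cut, the minimum cut capacity equals the max flow.
In the residual graph, reachable from In: {In, R2, F, A, B}.
Min-cut edges: R2→Core (5), A→D (3), B→Eg (2); capacity 5 + 3 + 2 = 10.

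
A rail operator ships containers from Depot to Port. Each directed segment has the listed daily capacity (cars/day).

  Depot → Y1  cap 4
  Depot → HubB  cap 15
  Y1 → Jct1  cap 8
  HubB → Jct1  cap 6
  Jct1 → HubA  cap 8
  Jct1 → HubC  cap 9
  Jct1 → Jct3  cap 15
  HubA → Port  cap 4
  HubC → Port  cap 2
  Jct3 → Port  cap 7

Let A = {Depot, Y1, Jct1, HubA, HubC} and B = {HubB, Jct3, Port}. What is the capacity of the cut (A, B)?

36

Edges leaving {Depot, Y1, Jct1, HubA, HubC}: Depot→HubB (15), Jct1→Jct3 (15), HubA→Port (4), HubC→Port (2).
Cut capacity = 15 + 15 + 4 + 2 = 36.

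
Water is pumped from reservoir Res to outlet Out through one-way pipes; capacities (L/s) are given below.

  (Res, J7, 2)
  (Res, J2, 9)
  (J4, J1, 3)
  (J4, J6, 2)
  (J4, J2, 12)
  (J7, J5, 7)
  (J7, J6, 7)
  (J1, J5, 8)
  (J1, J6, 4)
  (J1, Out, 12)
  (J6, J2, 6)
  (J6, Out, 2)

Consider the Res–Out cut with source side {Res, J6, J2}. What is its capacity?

Edges leaving {Res, J6, J2}: Res→J7 (2), J6→Out (2).
Cut capacity = 2 + 2 = 4.

4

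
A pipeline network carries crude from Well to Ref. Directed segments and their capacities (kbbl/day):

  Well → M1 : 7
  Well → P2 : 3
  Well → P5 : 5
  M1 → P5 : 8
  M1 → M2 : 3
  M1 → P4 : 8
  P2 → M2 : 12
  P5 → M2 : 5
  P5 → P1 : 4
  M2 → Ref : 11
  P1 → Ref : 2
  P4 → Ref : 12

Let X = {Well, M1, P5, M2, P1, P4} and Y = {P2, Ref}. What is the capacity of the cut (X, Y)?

28

Edges leaving {Well, M1, P5, M2, P1, P4}: Well→P2 (3), M2→Ref (11), P1→Ref (2), P4→Ref (12).
Cut capacity = 3 + 11 + 2 + 12 = 28.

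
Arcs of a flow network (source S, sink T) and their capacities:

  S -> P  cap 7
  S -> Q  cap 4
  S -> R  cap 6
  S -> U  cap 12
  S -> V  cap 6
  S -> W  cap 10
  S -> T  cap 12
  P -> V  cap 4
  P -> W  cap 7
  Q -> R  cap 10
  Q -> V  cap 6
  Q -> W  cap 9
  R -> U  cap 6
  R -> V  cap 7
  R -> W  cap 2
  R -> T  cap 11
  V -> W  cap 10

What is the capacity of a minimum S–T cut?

22

Augment S→T: bottleneck 12, flow now 12.
Augment S→R→T: bottleneck 6, flow now 18.
Augment S→Q→R→T: bottleneck 4, flow now 22.
No augmenting path remains; maximum flow = 22.
By max-flow min-cut, the minimum cut capacity equals the max flow.
In the residual graph, reachable from S: {S, P, U, V, W}.
Min-cut edges: S→Q (4), S→R (6), S→T (12); capacity 4 + 6 + 12 = 22.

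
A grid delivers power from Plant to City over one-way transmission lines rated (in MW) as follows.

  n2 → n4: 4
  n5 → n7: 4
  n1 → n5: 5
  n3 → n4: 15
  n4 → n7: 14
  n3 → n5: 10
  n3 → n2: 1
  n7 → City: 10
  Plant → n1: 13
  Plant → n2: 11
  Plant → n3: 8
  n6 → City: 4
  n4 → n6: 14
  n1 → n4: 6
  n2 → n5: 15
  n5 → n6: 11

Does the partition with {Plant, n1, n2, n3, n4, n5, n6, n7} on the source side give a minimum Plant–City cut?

Yes — it is a minimum cut (capacity 14).

Given cut capacity: 4 + 10 = 14.
Augment Plant→n1→n4→n6→City: bottleneck 4, flow now 4.
Augment Plant→n1→n4→n7→City: bottleneck 2, flow now 6.
Augment Plant→n1→n5→n7→City: bottleneck 4, flow now 10.
Augment Plant→n2→n4→n7→City: bottleneck 4, flow now 14.
No augmenting path remains; maximum flow = 14.
Cut capacity 14 equals the max flow, so it is a minimum cut.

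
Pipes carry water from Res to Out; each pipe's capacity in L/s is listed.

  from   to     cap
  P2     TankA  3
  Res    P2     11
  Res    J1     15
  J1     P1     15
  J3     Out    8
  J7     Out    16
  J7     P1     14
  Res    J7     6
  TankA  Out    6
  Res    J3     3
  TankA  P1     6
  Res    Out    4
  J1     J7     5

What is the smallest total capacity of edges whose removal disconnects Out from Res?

Augment Res→Out: bottleneck 4, flow now 4.
Augment Res→J3→Out: bottleneck 3, flow now 7.
Augment Res→J7→Out: bottleneck 6, flow now 13.
Augment Res→P2→TankA→Out: bottleneck 3, flow now 16.
Augment Res→J1→J7→Out: bottleneck 5, flow now 21.
No augmenting path remains; maximum flow = 21.
By max-flow min-cut, the minimum cut capacity equals the max flow.
In the residual graph, reachable from Res: {Res, P2, J1, P1}.
Min-cut edges: Res→J3 (3), Res→J7 (6), Res→Out (4), P2→TankA (3), J1→J7 (5); capacity 3 + 6 + 4 + 3 + 5 = 21.

21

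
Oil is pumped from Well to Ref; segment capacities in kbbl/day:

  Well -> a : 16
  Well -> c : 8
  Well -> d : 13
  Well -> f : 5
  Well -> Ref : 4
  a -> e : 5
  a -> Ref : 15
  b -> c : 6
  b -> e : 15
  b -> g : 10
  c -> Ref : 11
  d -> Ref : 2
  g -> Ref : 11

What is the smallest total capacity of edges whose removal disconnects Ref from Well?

Augment Well→Ref: bottleneck 4, flow now 4.
Augment Well→a→Ref: bottleneck 15, flow now 19.
Augment Well→c→Ref: bottleneck 8, flow now 27.
Augment Well→d→Ref: bottleneck 2, flow now 29.
No augmenting path remains; maximum flow = 29.
By max-flow min-cut, the minimum cut capacity equals the max flow.
In the residual graph, reachable from Well: {Well, a, d, e, f}.
Min-cut edges: Well→c (8), Well→Ref (4), a→Ref (15), d→Ref (2); capacity 8 + 4 + 15 + 2 = 29.

29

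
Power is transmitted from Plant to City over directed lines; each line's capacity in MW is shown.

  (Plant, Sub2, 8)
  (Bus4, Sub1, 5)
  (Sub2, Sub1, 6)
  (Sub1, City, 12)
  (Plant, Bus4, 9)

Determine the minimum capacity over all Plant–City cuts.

11

Augment Plant→Sub2→Sub1→City: bottleneck 6, flow now 6.
Augment Plant→Bus4→Sub1→City: bottleneck 5, flow now 11.
No augmenting path remains; maximum flow = 11.
By max-flow min-cut, the minimum cut capacity equals the max flow.
In the residual graph, reachable from Plant: {Plant, Sub2, Bus4}.
Min-cut edges: Sub2→Sub1 (6), Bus4→Sub1 (5); capacity 6 + 5 = 11.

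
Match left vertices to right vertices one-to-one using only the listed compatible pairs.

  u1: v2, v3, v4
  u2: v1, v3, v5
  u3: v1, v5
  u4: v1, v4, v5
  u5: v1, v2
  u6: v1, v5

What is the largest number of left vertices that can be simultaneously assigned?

Unit-capacity flow: source→left, listed edges, right→sink; max matching = max flow.
Augmenting path u1→v2 (+1); matched 1.
Augmenting path u2→v1 (+1); matched 2.
Augmenting path u3→v5 (+1); matched 3.
Augmenting path u4→v4 (+1); matched 4.
Augmenting path u5→v1→u2→v3 (+1); matched 5.
No augmenting path remains; maximum matching = 5.
König certificate: {v1, v2, v3, v4, v5} is a vertex cover of size 5 (every listed pair touches it), so no matching can be larger.

5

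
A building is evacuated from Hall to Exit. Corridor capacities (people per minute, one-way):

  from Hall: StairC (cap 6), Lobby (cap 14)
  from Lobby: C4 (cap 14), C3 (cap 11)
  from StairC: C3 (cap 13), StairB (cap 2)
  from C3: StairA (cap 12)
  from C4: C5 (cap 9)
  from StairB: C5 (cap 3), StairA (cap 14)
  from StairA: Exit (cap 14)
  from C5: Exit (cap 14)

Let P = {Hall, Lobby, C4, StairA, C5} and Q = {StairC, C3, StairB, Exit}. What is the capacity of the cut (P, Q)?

Edges leaving {Hall, Lobby, C4, StairA, C5}: Hall→StairC (6), Lobby→C3 (11), StairA→Exit (14), C5→Exit (14).
Cut capacity = 6 + 11 + 14 + 14 = 45.

45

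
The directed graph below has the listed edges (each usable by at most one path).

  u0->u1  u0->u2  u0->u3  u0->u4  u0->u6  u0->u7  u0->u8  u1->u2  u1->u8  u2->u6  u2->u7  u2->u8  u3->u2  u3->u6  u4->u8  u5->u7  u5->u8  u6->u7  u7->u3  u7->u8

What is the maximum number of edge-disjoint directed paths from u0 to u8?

Assign every edge capacity 1; by Menger, the answer equals the max flow.
Path u0→u8 (+1); total 1.
Path u0→u1→u8 (+1); total 2.
Path u0→u2→u8 (+1); total 3.
Path u0→u4→u8 (+1); total 4.
Path u0→u7→u8 (+1); total 5.
No residual u0→u8 path; max flow = 5.
Certifying cut of size 5: {u0→u1, u0→u4, u0→u8, u2→u8, u7→u8}.

5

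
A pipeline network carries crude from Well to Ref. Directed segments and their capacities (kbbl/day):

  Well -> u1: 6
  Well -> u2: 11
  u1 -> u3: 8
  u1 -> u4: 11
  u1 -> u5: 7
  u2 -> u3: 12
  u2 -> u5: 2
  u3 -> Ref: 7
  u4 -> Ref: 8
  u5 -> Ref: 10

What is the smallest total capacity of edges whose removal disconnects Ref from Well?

Augment Well→u1→u3→Ref: bottleneck 6, flow now 6.
Augment Well→u2→u3→Ref: bottleneck 1, flow now 7.
Augment Well→u2→u5→Ref: bottleneck 2, flow now 9.
Augment Well→u2→u3→u1→u4→Ref: bottleneck 6, flow now 15. (uses reverse residual edge)
No augmenting path remains; maximum flow = 15.
By max-flow min-cut, the minimum cut capacity equals the max flow.
In the residual graph, reachable from Well: {Well, u2, u3}.
Min-cut edges: Well→u1 (6), u2→u5 (2), u3→Ref (7); capacity 6 + 2 + 7 = 15.

15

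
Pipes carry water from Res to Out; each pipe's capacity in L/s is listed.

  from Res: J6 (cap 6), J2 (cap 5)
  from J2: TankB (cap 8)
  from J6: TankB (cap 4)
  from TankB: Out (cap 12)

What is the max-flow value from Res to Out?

Augment Res→J2→TankB→Out: bottleneck 5, flow now 5.
Augment Res→J6→TankB→Out: bottleneck 4, flow now 9.
No augmenting path remains; maximum flow = 9.
In the residual graph, reachable from Res: {Res, J6}.
Min-cut edges: Res→J2 (5), J6→TankB (4); capacity 5 + 4 = 9.
This cut is saturated, so no flow can exceed 9.

9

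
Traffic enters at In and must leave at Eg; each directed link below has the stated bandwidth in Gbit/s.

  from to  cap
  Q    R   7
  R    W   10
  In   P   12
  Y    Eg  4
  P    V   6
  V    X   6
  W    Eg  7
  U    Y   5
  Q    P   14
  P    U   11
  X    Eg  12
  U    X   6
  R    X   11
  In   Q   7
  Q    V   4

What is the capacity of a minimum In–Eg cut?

Augment In→P→U→X→Eg: bottleneck 6, flow now 6.
Augment In→P→U→Y→Eg: bottleneck 4, flow now 10.
Augment In→P→V→X→Eg: bottleneck 2, flow now 12.
Augment In→Q→R→W→Eg: bottleneck 7, flow now 19.
No augmenting path remains; maximum flow = 19.
By max-flow min-cut, the minimum cut capacity equals the max flow.
In the residual graph, reachable from In: {In}.
Min-cut edges: In→P (12), In→Q (7); capacity 12 + 7 = 19.

19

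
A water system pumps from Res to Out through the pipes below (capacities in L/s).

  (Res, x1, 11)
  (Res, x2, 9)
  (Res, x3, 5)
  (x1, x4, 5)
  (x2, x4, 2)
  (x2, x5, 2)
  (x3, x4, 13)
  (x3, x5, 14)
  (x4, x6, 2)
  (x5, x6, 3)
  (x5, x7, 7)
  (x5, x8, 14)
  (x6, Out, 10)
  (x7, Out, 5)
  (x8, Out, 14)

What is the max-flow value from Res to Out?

Augment Res→x1→x4→x6→Out: bottleneck 2, flow now 2.
Augment Res→x2→x5→x6→Out: bottleneck 2, flow now 4.
Augment Res→x3→x5→x6→Out: bottleneck 1, flow now 5.
Augment Res→x3→x5→x7→Out: bottleneck 4, flow now 9.
No augmenting path remains; maximum flow = 9.
In the residual graph, reachable from Res: {Res, x1, x2, x4}.
Min-cut edges: Res→x3 (5), x2→x5 (2), x4→x6 (2); capacity 5 + 2 + 2 = 9.
This cut is saturated, so no flow can exceed 9.

9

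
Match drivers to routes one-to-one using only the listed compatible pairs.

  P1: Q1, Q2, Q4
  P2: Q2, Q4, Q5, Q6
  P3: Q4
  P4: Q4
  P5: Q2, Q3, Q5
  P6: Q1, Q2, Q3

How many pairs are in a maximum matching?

5

Unit-capacity flow: source→left, listed edges, right→sink; max matching = max flow.
Augmenting path P1→Q1 (+1); matched 1.
Augmenting path P2→Q2 (+1); matched 2.
Augmenting path P3→Q4 (+1); matched 3.
Augmenting path P5→Q3 (+1); matched 4.
Augmenting path P6→Q2→P2→Q5 (+1); matched 5.
No augmenting path remains; maximum matching = 5.
König certificate: {P1, P2, P5, P6, Q4} is a vertex cover of size 5 (every listed pair touches it), so no matching can be larger.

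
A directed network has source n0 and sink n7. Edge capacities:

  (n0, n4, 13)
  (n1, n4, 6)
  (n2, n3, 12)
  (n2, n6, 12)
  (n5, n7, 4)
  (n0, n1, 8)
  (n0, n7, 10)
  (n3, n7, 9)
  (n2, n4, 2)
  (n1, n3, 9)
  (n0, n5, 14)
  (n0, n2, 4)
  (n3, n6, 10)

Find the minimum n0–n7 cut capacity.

23

Augment n0→n7: bottleneck 10, flow now 10.
Augment n0→n5→n7: bottleneck 4, flow now 14.
Augment n0→n1→n3→n7: bottleneck 8, flow now 22.
Augment n0→n2→n3→n7: bottleneck 1, flow now 23.
No augmenting path remains; maximum flow = 23.
By max-flow min-cut, the minimum cut capacity equals the max flow.
In the residual graph, reachable from n0: {n0, n1, n2, n3, n4, n5, n6}.
Min-cut edges: n0→n7 (10), n3→n7 (9), n5→n7 (4); capacity 10 + 9 + 4 = 23.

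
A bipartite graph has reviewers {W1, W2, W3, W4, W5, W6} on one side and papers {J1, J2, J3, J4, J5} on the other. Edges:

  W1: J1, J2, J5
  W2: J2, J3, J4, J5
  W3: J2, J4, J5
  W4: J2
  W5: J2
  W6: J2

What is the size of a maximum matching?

4

Unit-capacity flow: source→left, listed edges, right→sink; max matching = max flow.
Augmenting path W1→J1 (+1); matched 1.
Augmenting path W2→J2 (+1); matched 2.
Augmenting path W3→J4 (+1); matched 3.
Augmenting path W4→J2→W2→J3 (+1); matched 4.
No augmenting path remains; maximum matching = 4.
König certificate: {W1, W2, W3, J2} is a vertex cover of size 4 (every listed pair touches it), so no matching can be larger.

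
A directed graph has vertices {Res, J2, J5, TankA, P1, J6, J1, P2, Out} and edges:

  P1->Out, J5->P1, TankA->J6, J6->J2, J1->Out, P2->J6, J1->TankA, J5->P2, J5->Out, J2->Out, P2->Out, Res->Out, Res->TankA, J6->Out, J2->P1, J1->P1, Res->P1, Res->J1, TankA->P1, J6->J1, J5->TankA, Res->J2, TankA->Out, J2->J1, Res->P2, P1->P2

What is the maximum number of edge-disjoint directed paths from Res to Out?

6

Assign every edge capacity 1; by Menger, the answer equals the max flow.
Path Res→Out (+1); total 1.
Path Res→J2→Out (+1); total 2.
Path Res→TankA→Out (+1); total 3.
Path Res→P1→Out (+1); total 4.
Path Res→J1→Out (+1); total 5.
Path Res→P2→Out (+1); total 6.
No residual Res→Out path; max flow = 6.
Certifying cut of size 6: {Res→J1, Res→J2, Res→Out, Res→P1, Res→P2, Res→TankA}.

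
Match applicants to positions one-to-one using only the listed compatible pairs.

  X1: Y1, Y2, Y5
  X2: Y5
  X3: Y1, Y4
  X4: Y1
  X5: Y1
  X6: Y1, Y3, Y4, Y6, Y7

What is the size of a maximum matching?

5

Unit-capacity flow: source→left, listed edges, right→sink; max matching = max flow.
Augmenting path X1→Y1 (+1); matched 1.
Augmenting path X2→Y5 (+1); matched 2.
Augmenting path X3→Y4 (+1); matched 3.
Augmenting path X6→Y3 (+1); matched 4.
Augmenting path X4→Y1→X1→Y2 (+1); matched 5.
No augmenting path remains; maximum matching = 5.
König certificate: {X1, X2, X3, X6, Y1} is a vertex cover of size 5 (every listed pair touches it), so no matching can be larger.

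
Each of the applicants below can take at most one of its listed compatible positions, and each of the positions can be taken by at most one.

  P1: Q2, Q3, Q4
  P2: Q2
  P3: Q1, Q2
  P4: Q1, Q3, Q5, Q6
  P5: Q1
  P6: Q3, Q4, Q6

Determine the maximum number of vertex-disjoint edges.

Unit-capacity flow: source→left, listed edges, right→sink; max matching = max flow.
Augmenting path P1→Q2 (+1); matched 1.
Augmenting path P3→Q1 (+1); matched 2.
Augmenting path P4→Q3 (+1); matched 3.
Augmenting path P6→Q4 (+1); matched 4.
Augmenting path P2→Q2→P1→Q3→P4→Q5 (+1); matched 5.
No augmenting path remains; maximum matching = 5.
König certificate: {P1, P4, P6, Q1, Q2} is a vertex cover of size 5 (every listed pair touches it), so no matching can be larger.

5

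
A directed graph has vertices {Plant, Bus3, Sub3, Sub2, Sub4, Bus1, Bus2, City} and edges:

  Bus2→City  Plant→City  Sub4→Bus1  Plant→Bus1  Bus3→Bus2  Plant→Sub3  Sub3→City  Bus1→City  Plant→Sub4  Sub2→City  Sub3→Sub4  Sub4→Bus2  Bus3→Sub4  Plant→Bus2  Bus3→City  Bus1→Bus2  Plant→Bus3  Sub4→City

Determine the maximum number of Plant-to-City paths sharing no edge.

Assign every edge capacity 1; by Menger, the answer equals the max flow.
Path Plant→City (+1); total 1.
Path Plant→Bus3→City (+1); total 2.
Path Plant→Sub3→City (+1); total 3.
Path Plant→Sub4→City (+1); total 4.
Path Plant→Bus1→City (+1); total 5.
Path Plant→Bus2→City (+1); total 6.
No residual Plant→City path; max flow = 6.
Certifying cut of size 6: {Plant→Bus1, Plant→Bus2, Plant→Bus3, Plant→City, Plant→Sub3, Plant→Sub4}.

6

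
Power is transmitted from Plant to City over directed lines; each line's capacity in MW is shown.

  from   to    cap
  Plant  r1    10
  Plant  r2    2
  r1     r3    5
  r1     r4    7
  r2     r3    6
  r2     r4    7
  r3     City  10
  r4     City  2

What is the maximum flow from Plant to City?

Augment Plant→r1→r3→City: bottleneck 5, flow now 5.
Augment Plant→r1→r4→City: bottleneck 2, flow now 7.
Augment Plant→r2→r3→City: bottleneck 2, flow now 9.
No augmenting path remains; maximum flow = 9.
In the residual graph, reachable from Plant: {Plant, r1, r4}.
Min-cut edges: Plant→r2 (2), r1→r3 (5), r4→City (2); capacity 2 + 5 + 2 = 9.
This cut is saturated, so no flow can exceed 9.

9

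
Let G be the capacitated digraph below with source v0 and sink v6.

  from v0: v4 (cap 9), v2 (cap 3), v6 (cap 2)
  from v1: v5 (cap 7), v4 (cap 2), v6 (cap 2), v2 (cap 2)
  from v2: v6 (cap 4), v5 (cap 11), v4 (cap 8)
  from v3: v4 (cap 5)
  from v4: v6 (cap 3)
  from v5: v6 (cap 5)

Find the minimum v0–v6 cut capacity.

8

Augment v0→v6: bottleneck 2, flow now 2.
Augment v0→v2→v6: bottleneck 3, flow now 5.
Augment v0→v4→v6: bottleneck 3, flow now 8.
No augmenting path remains; maximum flow = 8.
By max-flow min-cut, the minimum cut capacity equals the max flow.
In the residual graph, reachable from v0: {v0, v4}.
Min-cut edges: v0→v2 (3), v0→v6 (2), v4→v6 (3); capacity 3 + 2 + 3 = 8.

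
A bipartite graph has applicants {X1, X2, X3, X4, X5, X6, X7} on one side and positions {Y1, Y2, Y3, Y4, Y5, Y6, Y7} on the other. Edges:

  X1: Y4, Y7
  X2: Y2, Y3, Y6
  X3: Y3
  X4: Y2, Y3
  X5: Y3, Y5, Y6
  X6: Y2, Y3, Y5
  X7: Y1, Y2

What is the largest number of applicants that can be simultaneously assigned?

6

Unit-capacity flow: source→left, listed edges, right→sink; max matching = max flow.
Augmenting path X1→Y4 (+1); matched 1.
Augmenting path X2→Y2 (+1); matched 2.
Augmenting path X3→Y3 (+1); matched 3.
Augmenting path X5→Y5 (+1); matched 4.
Augmenting path X7→Y1 (+1); matched 5.
Augmenting path X4→Y2→X2→Y6 (+1); matched 6.
No augmenting path remains; maximum matching = 6.
König certificate: {X1, X7, Y2, Y3, Y5, Y6} is a vertex cover of size 6 (every listed pair touches it), so no matching can be larger.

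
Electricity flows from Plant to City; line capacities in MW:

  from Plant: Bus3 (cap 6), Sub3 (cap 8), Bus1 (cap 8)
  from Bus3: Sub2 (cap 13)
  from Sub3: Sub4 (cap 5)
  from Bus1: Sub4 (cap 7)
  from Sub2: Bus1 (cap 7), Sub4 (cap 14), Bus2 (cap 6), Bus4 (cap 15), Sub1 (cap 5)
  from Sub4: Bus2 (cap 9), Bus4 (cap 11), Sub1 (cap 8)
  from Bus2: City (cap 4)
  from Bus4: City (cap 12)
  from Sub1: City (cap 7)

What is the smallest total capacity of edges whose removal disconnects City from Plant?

18

Augment Plant→Bus3→Sub2→Bus2→City: bottleneck 4, flow now 4.
Augment Plant→Bus3→Sub2→Bus4→City: bottleneck 2, flow now 6.
Augment Plant→Sub3→Sub4→Bus4→City: bottleneck 5, flow now 11.
Augment Plant→Bus1→Sub4→Bus4→City: bottleneck 5, flow now 16.
Augment Plant→Bus1→Sub4→Sub1→City: bottleneck 2, flow now 18.
No augmenting path remains; maximum flow = 18.
By max-flow min-cut, the minimum cut capacity equals the max flow.
In the residual graph, reachable from Plant: {Plant, Sub3, Bus1}.
Min-cut edges: Plant→Bus3 (6), Sub3→Sub4 (5), Bus1→Sub4 (7); capacity 6 + 5 + 7 = 18.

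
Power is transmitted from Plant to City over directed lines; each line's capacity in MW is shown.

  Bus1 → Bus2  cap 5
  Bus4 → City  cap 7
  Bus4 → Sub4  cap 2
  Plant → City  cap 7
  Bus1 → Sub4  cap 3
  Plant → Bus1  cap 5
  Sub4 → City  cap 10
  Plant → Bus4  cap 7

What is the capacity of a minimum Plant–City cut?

Augment Plant→City: bottleneck 7, flow now 7.
Augment Plant→Bus4→City: bottleneck 7, flow now 14.
Augment Plant→Bus1→Sub4→City: bottleneck 3, flow now 17.
No augmenting path remains; maximum flow = 17.
By max-flow min-cut, the minimum cut capacity equals the max flow.
In the residual graph, reachable from Plant: {Plant, Bus1, Bus2}.
Min-cut edges: Plant→Bus4 (7), Plant→City (7), Bus1→Sub4 (3); capacity 7 + 7 + 3 = 17.

17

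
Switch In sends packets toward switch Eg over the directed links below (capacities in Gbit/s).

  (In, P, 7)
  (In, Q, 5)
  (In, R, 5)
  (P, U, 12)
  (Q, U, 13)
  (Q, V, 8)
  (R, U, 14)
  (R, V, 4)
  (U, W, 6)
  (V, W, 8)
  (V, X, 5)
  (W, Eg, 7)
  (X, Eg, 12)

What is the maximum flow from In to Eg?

Augment In→P→U→W→Eg: bottleneck 6, flow now 6.
Augment In→Q→V→W→Eg: bottleneck 1, flow now 7.
Augment In→Q→V→X→Eg: bottleneck 4, flow now 11.
Augment In→R→V→X→Eg: bottleneck 1, flow now 12.
No augmenting path remains; maximum flow = 12.
In the residual graph, reachable from In: {In, P, Q, R, U, V, W}.
Min-cut edges: V→X (5), W→Eg (7); capacity 5 + 7 = 12.
This cut is saturated, so no flow can exceed 12.

12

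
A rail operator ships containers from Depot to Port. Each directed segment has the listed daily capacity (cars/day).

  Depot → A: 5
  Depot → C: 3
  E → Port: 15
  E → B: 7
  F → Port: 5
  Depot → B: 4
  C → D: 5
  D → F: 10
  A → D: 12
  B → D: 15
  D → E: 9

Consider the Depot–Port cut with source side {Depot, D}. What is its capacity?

Edges leaving {Depot, D}: Depot→A (5), Depot→B (4), Depot→C (3), D→E (9), D→F (10).
Cut capacity = 5 + 4 + 3 + 9 + 10 = 31.

31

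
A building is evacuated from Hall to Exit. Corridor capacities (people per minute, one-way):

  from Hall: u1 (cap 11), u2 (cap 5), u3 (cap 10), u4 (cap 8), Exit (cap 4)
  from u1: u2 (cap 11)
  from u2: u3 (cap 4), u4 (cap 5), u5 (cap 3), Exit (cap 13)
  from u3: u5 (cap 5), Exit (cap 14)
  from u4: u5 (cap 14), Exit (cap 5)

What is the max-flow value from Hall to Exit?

35

Augment Hall→Exit: bottleneck 4, flow now 4.
Augment Hall→u2→Exit: bottleneck 5, flow now 9.
Augment Hall→u3→Exit: bottleneck 10, flow now 19.
Augment Hall→u4→Exit: bottleneck 5, flow now 24.
Augment Hall→u1→u2→Exit: bottleneck 8, flow now 32.
Augment Hall→u1→u2→u3→Exit: bottleneck 3, flow now 35.
No augmenting path remains; maximum flow = 35.
In the residual graph, reachable from Hall: {Hall, u4, u5}.
Min-cut edges: Hall→u1 (11), Hall→u2 (5), Hall→u3 (10), Hall→Exit (4), u4→Exit (5); capacity 11 + 5 + 10 + 4 + 5 = 35.
This cut is saturated, so no flow can exceed 35.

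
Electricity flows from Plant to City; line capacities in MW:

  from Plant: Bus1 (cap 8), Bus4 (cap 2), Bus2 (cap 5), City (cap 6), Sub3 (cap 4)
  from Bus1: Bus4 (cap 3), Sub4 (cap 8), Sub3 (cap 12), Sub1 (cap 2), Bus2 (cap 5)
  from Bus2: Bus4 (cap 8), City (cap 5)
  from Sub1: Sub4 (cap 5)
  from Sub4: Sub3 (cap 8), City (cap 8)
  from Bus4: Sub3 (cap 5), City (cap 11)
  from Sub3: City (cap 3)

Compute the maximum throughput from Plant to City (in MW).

24

Augment Plant→City: bottleneck 6, flow now 6.
Augment Plant→Bus2→City: bottleneck 5, flow now 11.
Augment Plant→Bus4→City: bottleneck 2, flow now 13.
Augment Plant→Sub3→City: bottleneck 3, flow now 16.
Augment Plant→Bus1→Sub4→City: bottleneck 8, flow now 24.
No augmenting path remains; maximum flow = 24.
In the residual graph, reachable from Plant: {Plant, Sub3}.
Min-cut edges: Plant→Bus1 (8), Plant→Bus2 (5), Plant→Bus4 (2), Plant→City (6), Sub3→City (3); capacity 8 + 5 + 2 + 6 + 3 = 24.
This cut is saturated, so no flow can exceed 24.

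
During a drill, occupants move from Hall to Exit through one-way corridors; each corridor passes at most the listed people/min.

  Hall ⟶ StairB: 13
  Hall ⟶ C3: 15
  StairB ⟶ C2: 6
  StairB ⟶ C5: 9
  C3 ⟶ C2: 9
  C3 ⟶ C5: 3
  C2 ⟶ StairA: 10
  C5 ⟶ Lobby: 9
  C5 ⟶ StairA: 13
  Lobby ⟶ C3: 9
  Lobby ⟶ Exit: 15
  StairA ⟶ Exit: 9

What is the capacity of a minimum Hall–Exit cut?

Augment Hall→StairB→C2→StairA→Exit: bottleneck 6, flow now 6.
Augment Hall→StairB→C5→Lobby→Exit: bottleneck 7, flow now 13.
Augment Hall→C3→C2→StairA→Exit: bottleneck 3, flow now 16.
Augment Hall→C3→C5→Lobby→Exit: bottleneck 2, flow now 18.
No augmenting path remains; maximum flow = 18.
By max-flow min-cut, the minimum cut capacity equals the max flow.
In the residual graph, reachable from Hall: {Hall, StairB, C3, C2, C5, StairA}.
Min-cut edges: C5→Lobby (9), StairA→Exit (9); capacity 9 + 9 = 18.

18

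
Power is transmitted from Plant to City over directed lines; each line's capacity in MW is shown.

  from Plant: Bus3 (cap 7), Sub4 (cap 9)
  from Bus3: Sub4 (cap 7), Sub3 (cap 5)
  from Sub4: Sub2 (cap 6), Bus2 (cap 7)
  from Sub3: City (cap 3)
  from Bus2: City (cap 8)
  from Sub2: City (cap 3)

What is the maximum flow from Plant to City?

Augment Plant→Bus3→Sub3→City: bottleneck 3, flow now 3.
Augment Plant→Sub4→Bus2→City: bottleneck 7, flow now 10.
Augment Plant→Sub4→Sub2→City: bottleneck 2, flow now 12.
Augment Plant→Bus3→Sub4→Sub2→City: bottleneck 1, flow now 13.
No augmenting path remains; maximum flow = 13.
In the residual graph, reachable from Plant: {Plant, Bus3, Sub4, Sub3, Sub2}.
Min-cut edges: Sub4→Bus2 (7), Sub3→City (3), Sub2→City (3); capacity 7 + 3 + 3 = 13.
This cut is saturated, so no flow can exceed 13.

13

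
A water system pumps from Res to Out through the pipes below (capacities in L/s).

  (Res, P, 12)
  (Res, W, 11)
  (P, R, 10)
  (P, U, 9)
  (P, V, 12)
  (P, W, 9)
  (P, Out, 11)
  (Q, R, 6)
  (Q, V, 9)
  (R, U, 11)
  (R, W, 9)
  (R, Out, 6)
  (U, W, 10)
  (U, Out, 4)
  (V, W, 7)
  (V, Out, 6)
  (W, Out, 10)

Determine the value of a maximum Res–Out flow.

Augment Res→P→Out: bottleneck 11, flow now 11.
Augment Res→W→Out: bottleneck 10, flow now 21.
Augment Res→P→R→Out: bottleneck 1, flow now 22.
No augmenting path remains; maximum flow = 22.
In the residual graph, reachable from Res: {Res, W}.
Min-cut edges: Res→P (12), W→Out (10); capacity 12 + 10 = 22.
This cut is saturated, so no flow can exceed 22.

22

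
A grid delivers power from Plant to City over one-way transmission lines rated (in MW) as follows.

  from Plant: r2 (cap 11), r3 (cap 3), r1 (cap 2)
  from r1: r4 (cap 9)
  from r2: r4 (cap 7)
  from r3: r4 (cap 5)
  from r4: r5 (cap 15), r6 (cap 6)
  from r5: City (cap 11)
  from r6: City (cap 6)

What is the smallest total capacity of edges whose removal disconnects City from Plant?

Augment Plant→r1→r4→r5→City: bottleneck 2, flow now 2.
Augment Plant→r2→r4→r5→City: bottleneck 7, flow now 9.
Augment Plant→r3→r4→r5→City: bottleneck 2, flow now 11.
Augment Plant→r3→r4→r6→City: bottleneck 1, flow now 12.
No augmenting path remains; maximum flow = 12.
By max-flow min-cut, the minimum cut capacity equals the max flow.
In the residual graph, reachable from Plant: {Plant, r2}.
Min-cut edges: Plant→r1 (2), Plant→r3 (3), r2→r4 (7); capacity 2 + 3 + 7 = 12.

12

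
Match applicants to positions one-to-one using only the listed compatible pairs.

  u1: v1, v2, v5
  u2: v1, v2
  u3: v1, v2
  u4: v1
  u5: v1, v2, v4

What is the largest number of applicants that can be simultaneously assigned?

Unit-capacity flow: source→left, listed edges, right→sink; max matching = max flow.
Augmenting path u1→v1 (+1); matched 1.
Augmenting path u2→v2 (+1); matched 2.
Augmenting path u5→v4 (+1); matched 3.
Augmenting path u3→v1→u1→v5 (+1); matched 4.
No augmenting path remains; maximum matching = 4.
König certificate: {u1, u5, v1, v2} is a vertex cover of size 4 (every listed pair touches it), so no matching can be larger.

4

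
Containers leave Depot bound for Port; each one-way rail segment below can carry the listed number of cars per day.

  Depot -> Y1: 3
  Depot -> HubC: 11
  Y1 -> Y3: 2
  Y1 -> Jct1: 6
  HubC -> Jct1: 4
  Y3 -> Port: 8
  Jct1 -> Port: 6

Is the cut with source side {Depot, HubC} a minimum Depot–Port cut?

Given cut capacity: 3 + 4 = 7.
Augment Depot→Y1→Y3→Port: bottleneck 2, flow now 2.
Augment Depot→Y1→Jct1→Port: bottleneck 1, flow now 3.
Augment Depot→HubC→Jct1→Port: bottleneck 4, flow now 7.
No augmenting path remains; maximum flow = 7.
Cut capacity 7 equals the max flow, so it is a minimum cut.

Yes — it is a minimum cut (capacity 7).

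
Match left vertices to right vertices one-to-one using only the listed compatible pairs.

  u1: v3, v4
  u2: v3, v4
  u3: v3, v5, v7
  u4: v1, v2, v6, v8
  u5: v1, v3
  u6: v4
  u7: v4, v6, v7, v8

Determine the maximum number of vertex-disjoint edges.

Unit-capacity flow: source→left, listed edges, right→sink; max matching = max flow.
Augmenting path u1→v3 (+1); matched 1.
Augmenting path u2→v4 (+1); matched 2.
Augmenting path u3→v5 (+1); matched 3.
Augmenting path u4→v1 (+1); matched 4.
Augmenting path u7→v6 (+1); matched 5.
Augmenting path u5→v1→u4→v2 (+1); matched 6.
No augmenting path remains; maximum matching = 6.
König certificate: {u3, u4, u5, u7, v3, v4} is a vertex cover of size 6 (every listed pair touches it), so no matching can be larger.

6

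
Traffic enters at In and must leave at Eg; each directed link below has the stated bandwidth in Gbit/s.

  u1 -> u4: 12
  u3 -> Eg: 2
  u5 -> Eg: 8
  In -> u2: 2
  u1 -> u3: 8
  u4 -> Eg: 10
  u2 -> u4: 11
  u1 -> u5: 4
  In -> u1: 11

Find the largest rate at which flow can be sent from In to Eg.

13

Augment In→u1→u3→Eg: bottleneck 2, flow now 2.
Augment In→u1→u4→Eg: bottleneck 9, flow now 11.
Augment In→u2→u4→Eg: bottleneck 1, flow now 12.
Augment In→u2→u4→u1→u5→Eg: bottleneck 1, flow now 13. (uses reverse residual edge)
No augmenting path remains; maximum flow = 13.
In the residual graph, reachable from In: {In}.
Min-cut edges: In→u1 (11), In→u2 (2); capacity 11 + 2 = 13.
This cut is saturated, so no flow can exceed 13.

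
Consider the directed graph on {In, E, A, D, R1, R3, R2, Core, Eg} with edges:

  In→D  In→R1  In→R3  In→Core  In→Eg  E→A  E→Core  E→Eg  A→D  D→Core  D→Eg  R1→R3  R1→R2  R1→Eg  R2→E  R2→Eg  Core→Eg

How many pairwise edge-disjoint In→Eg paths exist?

4

Assign every edge capacity 1; by Menger, the answer equals the max flow.
Path In→Eg (+1); total 1.
Path In→D→Eg (+1); total 2.
Path In→R1→Eg (+1); total 3.
Path In→Core→Eg (+1); total 4.
No residual In→Eg path; max flow = 4.
Certifying cut of size 4: {In→Core, In→D, In→Eg, In→R1}.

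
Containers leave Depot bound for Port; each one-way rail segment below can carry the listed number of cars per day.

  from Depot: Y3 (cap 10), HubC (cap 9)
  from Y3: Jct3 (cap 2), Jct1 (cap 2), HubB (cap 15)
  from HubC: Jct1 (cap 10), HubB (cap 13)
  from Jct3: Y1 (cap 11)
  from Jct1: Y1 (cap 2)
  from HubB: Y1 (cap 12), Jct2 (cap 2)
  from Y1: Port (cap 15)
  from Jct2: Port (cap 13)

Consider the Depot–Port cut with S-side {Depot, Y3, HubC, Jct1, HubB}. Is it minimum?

No — its capacity is 18, but the minimum cut has capacity 17.

Given cut capacity: 2 + 2 + 12 + 2 = 18.
Augment Depot→Y3→Jct3→Y1→Port: bottleneck 2, flow now 2.
Augment Depot→Y3→Jct1→Y1→Port: bottleneck 2, flow now 4.
Augment Depot→Y3→HubB→Y1→Port: bottleneck 6, flow now 10.
Augment Depot→HubC→HubB→Y1→Port: bottleneck 5, flow now 15.
Augment Depot→HubC→HubB→Jct2→Port: bottleneck 2, flow now 17.
No augmenting path remains; maximum flow = 17.
In the residual graph, reachable from Depot: {Depot, Y3, HubC, Jct3, Jct1, HubB, Y1}.
Min-cut edges: HubB→Jct2 (2), Y1→Port (15); capacity 2 + 15 = 17.
Cut capacity 18 exceeds the max flow 17, so it is not minimum.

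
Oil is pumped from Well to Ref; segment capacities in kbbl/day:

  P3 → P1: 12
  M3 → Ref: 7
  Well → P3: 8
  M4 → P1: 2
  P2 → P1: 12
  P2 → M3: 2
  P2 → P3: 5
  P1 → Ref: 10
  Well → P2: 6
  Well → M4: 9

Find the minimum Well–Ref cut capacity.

Augment Well→P3→P1→Ref: bottleneck 8, flow now 8.
Augment Well→M4→P1→Ref: bottleneck 2, flow now 10.
Augment Well→P2→M3→Ref: bottleneck 2, flow now 12.
No augmenting path remains; maximum flow = 12.
By max-flow min-cut, the minimum cut capacity equals the max flow.
In the residual graph, reachable from Well: {Well, P3, M4, P2, P1}.
Min-cut edges: P2→M3 (2), P1→Ref (10); capacity 2 + 10 = 12.

12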